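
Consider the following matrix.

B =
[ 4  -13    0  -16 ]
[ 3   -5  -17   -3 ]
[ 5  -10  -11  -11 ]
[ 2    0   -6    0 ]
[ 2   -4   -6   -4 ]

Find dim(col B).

Row reduce to echelon form.
R2 ← R2 − (3/4)·R1: [0, 19/4, -17, 9]
R3 ← R3 − (5/4)·R1: [0, 25/4, -11, 9]
R4 ← R4 − (1/2)·R1: [0, 13/2, -6, 8]
R5 ← R5 − (1/2)·R1: [0, 5/2, -6, 4]
R3 ← R3 − (25/19)·R2: [0, 0, 216/19, -54/19]
R4 ← R4 − (26/19)·R2: [0, 0, 328/19, -82/19]
R5 ← R5 − (10/19)·R2: [0, 0, 56/19, -14/19]
R4 ← R4 − (41/27)·R3: [0, 0, 0, 0]
R5 ← R5 − (7/27)·R3: [0, 0, 0, 0]
Echelon form has 3 nonzero rows, so rank(B) = 3.
The column space has dimension equal to the rank: 3.

3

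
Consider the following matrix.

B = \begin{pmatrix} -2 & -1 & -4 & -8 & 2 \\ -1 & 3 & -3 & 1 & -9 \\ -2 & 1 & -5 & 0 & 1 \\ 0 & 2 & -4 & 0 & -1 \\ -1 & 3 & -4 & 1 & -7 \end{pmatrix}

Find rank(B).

Row reduce to echelon form.
R2 ← R2 − (1/2)·R1: [0, 7/2, -1, 5, -10]
R3 ← R3 − R1: [0, 2, -1, 8, -1]
R5 ← R5 − (1/2)·R1: [0, 7/2, -2, 5, -8]
R3 ← R3 − (4/7)·R2: [0, 0, -3/7, 36/7, 33/7]
R4 ← R4 − (4/7)·R2: [0, 0, -24/7, -20/7, 33/7]
R5 ← R5 − R2: [0, 0, -1, 0, 2]
R4 ← R4 − (8)·R3: [0, 0, 0, -44, -33]
R5 ← R5 − (7/3)·R3: [0, 0, 0, -12, -9]
R5 ← R5 − (3/11)·R4: [0, 0, 0, 0, 0]
Echelon form has 4 nonzero rows, so rank(B) = 4.

4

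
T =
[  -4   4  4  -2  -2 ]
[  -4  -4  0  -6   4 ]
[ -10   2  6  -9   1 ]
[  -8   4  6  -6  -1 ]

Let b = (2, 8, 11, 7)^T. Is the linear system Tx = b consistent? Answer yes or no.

yes

Row reduce the augmented matrix [T | b].
R2 ← R2 − R1: [0, -8, -4, -4, 6, 6]
R3 ← R3 − (5/2)·R1: [0, -8, -4, -4, 6, 6]
R4 ← R4 − (2)·R1: [0, -4, -2, -2, 3, 3]
R3 ← R3 − R2: [0, 0, 0, 0, 0, 0]
R4 ← R4 − (1/2)·R2: [0, 0, 0, 0, 0, 0]
The echelon form has 2 nonzero rows, and every pivot lies in the first 5 columns, so rank(T) = rank([T|b]) = 2.
The system is consistent.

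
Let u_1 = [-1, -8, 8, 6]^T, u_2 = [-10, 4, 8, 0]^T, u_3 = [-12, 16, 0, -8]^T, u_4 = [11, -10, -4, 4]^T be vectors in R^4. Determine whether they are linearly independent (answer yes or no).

no

Form the matrix with these vectors as rows and row reduce.
R2 ← R2 − (10)·R1: [0, 84, -72, -60]
R3 ← R3 − (12)·R1: [0, 112, -96, -80]
R4 ← R4 + (11)·R1: [0, -98, 84, 70]
R3 ← R3 − (4/3)·R2: [0, 0, 0, 0]
R4 ← R4 + (7/6)·R2: [0, 0, 0, 0]
2 nonzero rows, so the 4 vectors span a space of dimension 2.
Since 2 < 4, the vectors are linearly dependent.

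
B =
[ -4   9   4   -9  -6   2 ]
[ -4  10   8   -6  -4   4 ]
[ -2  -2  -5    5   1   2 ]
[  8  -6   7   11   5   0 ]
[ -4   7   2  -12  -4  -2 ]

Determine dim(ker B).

Row reduce to echelon form.
R2 ← R2 − R1: [0, 1, 4, 3, 2, 2]
R3 ← R3 − (1/2)·R1: [0, -13/2, -7, 19/2, 4, 1]
R4 ← R4 + (2)·R1: [0, 12, 15, -7, -7, 4]
R5 ← R5 − R1: [0, -2, -2, -3, 2, -4]
R3 ← R3 + (13/2)·R2: [0, 0, 19, 29, 17, 14]
R4 ← R4 − (12)·R2: [0, 0, -33, -43, -31, -20]
R5 ← R5 + (2)·R2: [0, 0, 6, 3, 6, 0]
R4 ← R4 + (33/19)·R3: [0, 0, 0, 140/19, -28/19, 82/19]
R5 ← R5 − (6/19)·R3: [0, 0, 0, -117/19, 12/19, -84/19]
R5 ← R5 + (117/140)·R4: [0, 0, 0, 0, -3/5, -57/70]
5 nonzero rows, so rank(B) = 5.
B has 6 columns; by rank–nullity, nullity = 6 − 5 = 1.

1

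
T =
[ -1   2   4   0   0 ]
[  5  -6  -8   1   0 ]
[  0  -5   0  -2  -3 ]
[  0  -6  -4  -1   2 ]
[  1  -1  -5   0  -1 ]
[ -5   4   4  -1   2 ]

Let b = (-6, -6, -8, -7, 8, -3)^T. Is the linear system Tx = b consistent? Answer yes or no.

no

Row reduce the augmented matrix [T | b].
R2 ← R2 + (5)·R1: [0, 4, 12, 1, 0, -36]
R5 ← R5 + R1: [0, 1, -1, 0, -1, 2]
R6 ← R6 − (5)·R1: [0, -6, -16, -1, 2, 27]
R3 ← R3 + (5/4)·R2: [0, 0, 15, -3/4, -3, -53]
R4 ← R4 + (3/2)·R2: [0, 0, 14, 1/2, 2, -61]
R5 ← R5 − (1/4)·R2: [0, 0, -4, -1/4, -1, 11]
R6 ← R6 + (3/2)·R2: [0, 0, 2, 1/2, 2, -27]
R4 ← R4 − (14/15)·R3: [0, 0, 0, 6/5, 24/5, -173/15]
R5 ← R5 + (4/15)·R3: [0, 0, 0, -9/20, -9/5, -47/15]
R6 ← R6 − (2/15)·R3: [0, 0, 0, 3/5, 12/5, -299/15]
R5 ← R5 + (3/8)·R4: [0, 0, 0, 0, 0, -179/24]
R6 ← R6 − (1/2)·R4: [0, 0, 0, 0, 0, -85/6]
R6 ← R6 − (340/179)·R5: [0, 0, 0, 0, 0, 0]
The echelon form has 5 nonzero rows; the last pivot sits in the augmented column, so rank(T) = 4 but rank([T|b]) = 5.
Since the ranks differ, the system is inconsistent.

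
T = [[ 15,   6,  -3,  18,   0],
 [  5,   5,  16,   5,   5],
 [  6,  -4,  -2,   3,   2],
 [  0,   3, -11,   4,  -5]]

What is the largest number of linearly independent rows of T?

Row reduce to echelon form.
R2 ← R2 − (1/3)·R1: [0, 3, 17, -1, 5]
R3 ← R3 − (2/5)·R1: [0, -32/5, -4/5, -21/5, 2]
R3 ← R3 + (32/15)·R2: [0, 0, 532/15, -19/3, 38/3]
R4 ← R4 − R2: [0, 0, -28, 5, -10]
R4 ← R4 + (15/19)·R3: [0, 0, 0, 0, 0]
Echelon form has 3 nonzero rows, so rank(T) = 3.
The rank gives the maximum number of linearly independent rows: 3.

3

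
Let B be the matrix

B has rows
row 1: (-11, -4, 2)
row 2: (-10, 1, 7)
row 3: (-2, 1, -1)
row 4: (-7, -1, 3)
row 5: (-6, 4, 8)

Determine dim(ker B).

Row reduce to echelon form.
R2 ← R2 − (10/11)·R1: [0, 51/11, 57/11]
R3 ← R3 − (2/11)·R1: [0, 19/11, -15/11]
R4 ← R4 − (7/11)·R1: [0, 17/11, 19/11]
R5 ← R5 − (6/11)·R1: [0, 68/11, 76/11]
R3 ← R3 − (19/51)·R2: [0, 0, -56/17]
R4 ← R4 − (1/3)·R2: [0, 0, 0]
R5 ← R5 − (4/3)·R2: [0, 0, 0]
3 nonzero rows, so rank(B) = 3.
B has 3 columns; by rank–nullity, nullity = 3 − 3 = 0.

0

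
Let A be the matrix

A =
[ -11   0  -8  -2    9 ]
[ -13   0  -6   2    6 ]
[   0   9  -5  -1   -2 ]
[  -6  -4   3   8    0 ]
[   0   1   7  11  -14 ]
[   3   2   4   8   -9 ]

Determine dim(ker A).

Row reduce to echelon form.
R2 ← R2 − (13/11)·R1: [0, 0, 38/11, 48/11, -51/11]
R4 ← R4 − (6/11)·R1: [0, -4, 81/11, 100/11, -54/11]
R6 ← R6 + (3/11)·R1: [0, 2, 20/11, 82/11, -72/11]
Swap R2 ↔ R3
R4 ← R4 + (4/9)·R2: [0, 0, 509/99, 856/99, -574/99]
R5 ← R5 − (1/9)·R2: [0, 0, 68/9, 100/9, -124/9]
R6 ← R6 − (2/9)·R2: [0, 0, 290/99, 760/99, -604/99]
R4 ← R4 − (509/342)·R3: [0, 0, 0, 368/171, 377/342]
R5 ← R5 − (374/171)·R3: [0, 0, 0, 268/171, -622/171]
R6 ← R6 − (145/171)·R3: [0, 0, 0, 680/171, -371/171]
R5 ← R5 − (67/92)·R4: [0, 0, 0, 0, -817/184]
R6 ← R6 − (85/46)·R4: [0, 0, 0, 0, -387/92]
R6 ← R6 − (18/19)·R5: [0, 0, 0, 0, 0]
5 nonzero rows, so rank(A) = 5.
A has 5 columns; by rank–nullity, nullity = 5 − 5 = 0.

0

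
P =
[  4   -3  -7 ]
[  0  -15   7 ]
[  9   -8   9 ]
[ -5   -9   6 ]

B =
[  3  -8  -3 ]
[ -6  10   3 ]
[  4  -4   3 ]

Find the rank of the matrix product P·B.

3

First compute PB:
[[  2, -34, -42],
 [118, -178, -24],
 [111, -188, -24],
 [ 63, -74,   6]]
Now row reduce the product.
R2 ← R2 − (59)·R1: [0, 1828, 2454]
R3 ← R3 − (111/2)·R1: [0, 1699, 2307]
R4 ← R4 − (63/2)·R1: [0, 997, 1329]
R3 ← R3 − (1699/1828)·R2: [0, 0, 23925/914]
R4 ← R4 − (997/1828)·R2: [0, 0, -8613/914]
R4 ← R4 + (9/25)·R3: [0, 0, 0]
3 nonzero rows, so rank(PB) = 3.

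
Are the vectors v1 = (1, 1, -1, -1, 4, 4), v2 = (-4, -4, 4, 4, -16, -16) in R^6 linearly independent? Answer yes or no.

no

Form the matrix with these vectors as rows and row reduce.
R2 ← R2 + (4)·R1: [0, 0, 0, 0, 0, 0]
1 nonzero row, so the 2 vectors span a space of dimension 1.
Since 1 < 2, the vectors are linearly dependent.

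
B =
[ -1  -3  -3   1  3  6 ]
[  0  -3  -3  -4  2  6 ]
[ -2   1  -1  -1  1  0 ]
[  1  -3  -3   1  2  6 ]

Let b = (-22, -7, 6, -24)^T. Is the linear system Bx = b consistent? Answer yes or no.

yes

Row reduce the augmented matrix [B | b].
R3 ← R3 − (2)·R1: [0, 7, 5, -3, -5, -12, 50]
R4 ← R4 + R1: [0, -6, -6, 2, 5, 12, -46]
R3 ← R3 + (7/3)·R2: [0, 0, -2, -37/3, -1/3, 2, 101/3]
R4 ← R4 − (2)·R2: [0, 0, 0, 10, 1, 0, -32]
The echelon form has 4 nonzero rows, and every pivot lies in the first 6 columns, so rank(B) = rank([B|b]) = 4.
The system is consistent.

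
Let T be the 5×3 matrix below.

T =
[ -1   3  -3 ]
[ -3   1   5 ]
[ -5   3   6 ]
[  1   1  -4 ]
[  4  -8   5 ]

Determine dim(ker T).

Row reduce to echelon form.
R2 ← R2 − (3)·R1: [0, -8, 14]
R3 ← R3 − (5)·R1: [0, -12, 21]
R4 ← R4 + R1: [0, 4, -7]
R5 ← R5 + (4)·R1: [0, 4, -7]
R3 ← R3 − (3/2)·R2: [0, 0, 0]
R4 ← R4 + (1/2)·R2: [0, 0, 0]
R5 ← R5 + (1/2)·R2: [0, 0, 0]
2 nonzero rows, so rank(T) = 2.
T has 3 columns; by rank–nullity, nullity = 3 − 2 = 1.

1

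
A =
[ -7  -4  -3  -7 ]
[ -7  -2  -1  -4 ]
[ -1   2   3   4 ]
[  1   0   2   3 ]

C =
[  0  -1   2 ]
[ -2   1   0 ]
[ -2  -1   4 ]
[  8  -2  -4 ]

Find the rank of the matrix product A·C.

2

First compute AC:
[[-42,  20,   2],
 [-26,  14,  -2],
 [ 22,  -8,  -6],
 [ 20,  -9,  -2]]
Now row reduce the product.
R2 ← R2 − (13/21)·R1: [0, 34/21, -68/21]
R3 ← R3 + (11/21)·R1: [0, 52/21, -104/21]
R4 ← R4 + (10/21)·R1: [0, 11/21, -22/21]
R3 ← R3 − (26/17)·R2: [0, 0, 0]
R4 ← R4 − (11/34)·R2: [0, 0, 0]
2 nonzero rows, so rank(AC) = 2.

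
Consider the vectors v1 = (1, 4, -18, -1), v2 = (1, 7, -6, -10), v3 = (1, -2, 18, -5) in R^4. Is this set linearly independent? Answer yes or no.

yes

Form the matrix with these vectors as rows and row reduce.
R2 ← R2 − R1: [0, 3, 12, -9]
R3 ← R3 − R1: [0, -6, 36, -4]
R3 ← R3 + (2)·R2: [0, 0, 60, -22]
3 nonzero rows, so the 3 vectors span a space of dimension 3.
Since 3 = 3, the vectors are linearly independent.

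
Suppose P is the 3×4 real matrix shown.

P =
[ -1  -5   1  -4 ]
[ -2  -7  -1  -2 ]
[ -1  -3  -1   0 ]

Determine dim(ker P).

Row reduce to echelon form.
R2 ← R2 − (2)·R1: [0, 3, -3, 6]
R3 ← R3 − R1: [0, 2, -2, 4]
R3 ← R3 − (2/3)·R2: [0, 0, 0, 0]
2 nonzero rows, so rank(P) = 2.
P has 4 columns; by rank–nullity, nullity = 4 − 2 = 2.

2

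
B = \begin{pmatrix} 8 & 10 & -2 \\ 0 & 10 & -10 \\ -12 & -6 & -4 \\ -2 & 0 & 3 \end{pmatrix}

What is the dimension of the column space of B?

Row reduce to echelon form.
R3 ← R3 + (3/2)·R1: [0, 9, -7]
R4 ← R4 + (1/4)·R1: [0, 5/2, 5/2]
R3 ← R3 − (9/10)·R2: [0, 0, 2]
R4 ← R4 − (1/4)·R2: [0, 0, 5]
R4 ← R4 − (5/2)·R3: [0, 0, 0]
Echelon form has 3 nonzero rows, so rank(B) = 3.
The column space has dimension equal to the rank: 3.

3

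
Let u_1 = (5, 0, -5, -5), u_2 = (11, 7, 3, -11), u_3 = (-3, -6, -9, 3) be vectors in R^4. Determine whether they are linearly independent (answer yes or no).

Form the matrix with these vectors as rows and row reduce.
R2 ← R2 − (11/5)·R1: [0, 7, 14, 0]
R3 ← R3 + (3/5)·R1: [0, -6, -12, 0]
R3 ← R3 + (6/7)·R2: [0, 0, 0, 0]
2 nonzero rows, so the 3 vectors span a space of dimension 2.
Since 2 < 3, the vectors are linearly dependent.

no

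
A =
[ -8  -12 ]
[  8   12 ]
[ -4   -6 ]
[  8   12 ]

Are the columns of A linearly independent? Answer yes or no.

no

Row reduce A to echelon form.
R2 ← R2 + R1: [0, 0]
R3 ← R3 − (1/2)·R1: [0, 0]
R4 ← R4 + R1: [0, 0]
1 pivot among 2 columns.
Only 1 < 2 pivot columns, so the columns are linearly dependent.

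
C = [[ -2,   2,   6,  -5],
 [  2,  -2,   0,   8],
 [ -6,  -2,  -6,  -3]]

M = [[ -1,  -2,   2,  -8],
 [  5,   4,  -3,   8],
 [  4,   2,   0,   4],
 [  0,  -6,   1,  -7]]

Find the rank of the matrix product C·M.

First compute CM:
[[ 36,  54, -15,  91],
 [-12, -60,  18, -88],
 [-28,  10,  -9,  29]]
Now row reduce the product.
R2 ← R2 + (1/3)·R1: [0, -42, 13, -173/3]
R3 ← R3 + (7/9)·R1: [0, 52, -62/3, 898/9]
R3 ← R3 + (26/21)·R2: [0, 0, -32/7, 596/21]
3 nonzero rows, so rank(CM) = 3.

3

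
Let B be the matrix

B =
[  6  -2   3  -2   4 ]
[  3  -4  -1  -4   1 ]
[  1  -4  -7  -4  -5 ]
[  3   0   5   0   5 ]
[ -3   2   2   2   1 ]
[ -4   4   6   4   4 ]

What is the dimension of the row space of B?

3

Row reduce to echelon form.
R2 ← R2 − (1/2)·R1: [0, -3, -5/2, -3, -1]
R3 ← R3 − (1/6)·R1: [0, -11/3, -15/2, -11/3, -17/3]
R4 ← R4 − (1/2)·R1: [0, 1, 7/2, 1, 3]
R5 ← R5 + (1/2)·R1: [0, 1, 7/2, 1, 3]
R6 ← R6 + (2/3)·R1: [0, 8/3, 8, 8/3, 20/3]
R3 ← R3 − (11/9)·R2: [0, 0, -40/9, 0, -40/9]
R4 ← R4 + (1/3)·R2: [0, 0, 8/3, 0, 8/3]
R5 ← R5 + (1/3)·R2: [0, 0, 8/3, 0, 8/3]
R6 ← R6 + (8/9)·R2: [0, 0, 52/9, 0, 52/9]
R4 ← R4 + (3/5)·R3: [0, 0, 0, 0, 0]
R5 ← R5 + (3/5)·R3: [0, 0, 0, 0, 0]
R6 ← R6 + (13/10)·R3: [0, 0, 0, 0, 0]
Echelon form has 3 nonzero rows, so rank(B) = 3.
The row space has dimension equal to the rank: 3.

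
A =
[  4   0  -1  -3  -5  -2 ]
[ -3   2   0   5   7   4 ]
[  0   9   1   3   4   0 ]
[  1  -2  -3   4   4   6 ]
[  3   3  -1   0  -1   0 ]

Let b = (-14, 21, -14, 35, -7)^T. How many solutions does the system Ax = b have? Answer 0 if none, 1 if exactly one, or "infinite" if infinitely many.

Row reduce the augmented matrix [A | b].
R2 ← R2 + (3/4)·R1: [0, 2, -3/4, 11/4, 13/4, 5/2, 21/2]
R4 ← R4 − (1/4)·R1: [0, -2, -11/4, 19/4, 21/4, 13/2, 77/2]
R5 ← R5 − (3/4)·R1: [0, 3, -1/4, 9/4, 11/4, 3/2, 7/2]
R3 ← R3 − (9/2)·R2: [0, 0, 35/8, -75/8, -85/8, -45/4, -245/4]
R4 ← R4 + R2: [0, 0, -7/2, 15/2, 17/2, 9, 49]
R5 ← R5 − (3/2)·R2: [0, 0, 7/8, -15/8, -17/8, -9/4, -49/4]
R4 ← R4 + (4/5)·R3: [0, 0, 0, 0, 0, 0, 0]
R5 ← R5 − (1/5)·R3: [0, 0, 0, 0, 0, 0, 0]
The echelon form has 3 nonzero rows, and every pivot lies in the first 6 columns, so rank(A) = rank([A|b]) = 3.
The system is consistent.
rank = 3 < 6 unknowns, so there are infinitely many solutions.

infinite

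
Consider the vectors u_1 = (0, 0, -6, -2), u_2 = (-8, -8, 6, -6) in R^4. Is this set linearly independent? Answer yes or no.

Form the matrix with these vectors as rows and row reduce.
Swap R1 ↔ R2
2 nonzero rows, so the 2 vectors span a space of dimension 2.
Since 2 = 2, the vectors are linearly independent.

yes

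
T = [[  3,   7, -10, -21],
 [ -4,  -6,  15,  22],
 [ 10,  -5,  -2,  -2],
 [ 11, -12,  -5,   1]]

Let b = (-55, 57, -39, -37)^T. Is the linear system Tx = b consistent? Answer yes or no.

yes

Row reduce the augmented matrix [T | b].
R2 ← R2 + (4/3)·R1: [0, 10/3, 5/3, -6, -49/3]
R3 ← R3 − (10/3)·R1: [0, -85/3, 94/3, 68, 433/3]
R4 ← R4 − (11/3)·R1: [0, -113/3, 95/3, 78, 494/3]
R3 ← R3 + (17/2)·R2: [0, 0, 91/2, 17, 11/2]
R4 ← R4 + (113/10)·R2: [0, 0, 101/2, 51/5, -199/10]
R4 ← R4 − (101/91)·R3: [0, 0, 0, -3944/455, -11832/455]
The echelon form has 4 nonzero rows, and every pivot lies in the first 4 columns, so rank(T) = rank([T|b]) = 4.
The system is consistent.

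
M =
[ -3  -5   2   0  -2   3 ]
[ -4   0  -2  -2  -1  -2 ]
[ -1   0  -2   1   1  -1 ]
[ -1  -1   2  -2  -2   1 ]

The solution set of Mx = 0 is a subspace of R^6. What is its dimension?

3

Row reduce to echelon form.
R2 ← R2 − (4/3)·R1: [0, 20/3, -14/3, -2, 5/3, -6]
R3 ← R3 − (1/3)·R1: [0, 5/3, -8/3, 1, 5/3, -2]
R4 ← R4 − (1/3)·R1: [0, 2/3, 4/3, -2, -4/3, 0]
R3 ← R3 − (1/4)·R2: [0, 0, -3/2, 3/2, 5/4, -1/2]
R4 ← R4 − (1/10)·R2: [0, 0, 9/5, -9/5, -3/2, 3/5]
R4 ← R4 + (6/5)·R3: [0, 0, 0, 0, 0, 0]
3 nonzero rows, so rank(M) = 3.
M has 6 columns; by rank–nullity, nullity = 6 − 3 = 3.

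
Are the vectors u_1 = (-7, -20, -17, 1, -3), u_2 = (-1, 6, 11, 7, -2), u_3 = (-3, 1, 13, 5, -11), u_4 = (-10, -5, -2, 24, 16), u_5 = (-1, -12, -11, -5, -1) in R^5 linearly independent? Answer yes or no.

Form the matrix with these vectors as rows and row reduce.
R2 ← R2 − (1/7)·R1: [0, 62/7, 94/7, 48/7, -11/7]
R3 ← R3 − (3/7)·R1: [0, 67/7, 142/7, 32/7, -68/7]
R4 ← R4 − (10/7)·R1: [0, 165/7, 156/7, 158/7, 142/7]
R5 ← R5 − (1/7)·R1: [0, -64/7, -60/7, -36/7, -4/7]
R3 ← R3 − (67/62)·R2: [0, 0, 179/31, -88/31, -497/62]
R4 ← R4 − (165/62)·R2: [0, 0, -417/31, 134/31, 1517/62]
R5 ← R5 + (32/31)·R2: [0, 0, 164/31, 60/31, -68/31]
R4 ← R4 + (417/179)·R3: [0, 0, 0, -410/179, 1037/179]
R5 ← R5 − (164/179)·R3: [0, 0, 0, 812/179, 922/179]
R5 ← R5 + (406/205)·R4: [0, 0, 0, 0, 3408/205]
5 nonzero rows, so the 5 vectors span a space of dimension 5.
Since 5 = 5, the vectors are linearly independent.

yes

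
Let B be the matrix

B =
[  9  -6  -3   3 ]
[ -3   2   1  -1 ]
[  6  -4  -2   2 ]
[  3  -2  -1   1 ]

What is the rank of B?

1

Row reduce to echelon form.
R2 ← R2 + (1/3)·R1: [0, 0, 0, 0]
R3 ← R3 − (2/3)·R1: [0, 0, 0, 0]
R4 ← R4 − (1/3)·R1: [0, 0, 0, 0]
Echelon form has 1 nonzero row, so rank(B) = 1.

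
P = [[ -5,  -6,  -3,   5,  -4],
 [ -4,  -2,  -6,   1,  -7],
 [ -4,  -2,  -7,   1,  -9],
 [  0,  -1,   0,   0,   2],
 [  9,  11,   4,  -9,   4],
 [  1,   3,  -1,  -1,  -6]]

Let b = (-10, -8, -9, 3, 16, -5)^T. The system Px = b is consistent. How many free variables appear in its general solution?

1

Row reduce the augmented matrix [P | b].
R2 ← R2 − (4/5)·R1: [0, 14/5, -18/5, -3, -19/5, 0]
R3 ← R3 − (4/5)·R1: [0, 14/5, -23/5, -3, -29/5, -1]
R5 ← R5 + (9/5)·R1: [0, 1/5, -7/5, 0, -16/5, -2]
R6 ← R6 + (1/5)·R1: [0, 9/5, -8/5, 0, -34/5, -7]
R3 ← R3 − R2: [0, 0, -1, 0, -2, -1]
R4 ← R4 + (5/14)·R2: [0, 0, -9/7, -15/14, 9/14, 3]
R5 ← R5 − (1/14)·R2: [0, 0, -8/7, 3/14, -41/14, -2]
R6 ← R6 − (9/14)·R2: [0, 0, 5/7, 27/14, -61/14, -7]
R4 ← R4 − (9/7)·R3: [0, 0, 0, -15/14, 45/14, 30/7]
R5 ← R5 − (8/7)·R3: [0, 0, 0, 3/14, -9/14, -6/7]
R6 ← R6 + (5/7)·R3: [0, 0, 0, 27/14, -81/14, -54/7]
R5 ← R5 + (1/5)·R4: [0, 0, 0, 0, 0, 0]
R6 ← R6 + (9/5)·R4: [0, 0, 0, 0, 0, 0]
The echelon form has 4 nonzero rows, and every pivot lies in the first 5 columns, so rank(P) = rank([P|b]) = 4.
The system is consistent.
Free variables = (unknowns) − (rank) = 5 − 4 = 1.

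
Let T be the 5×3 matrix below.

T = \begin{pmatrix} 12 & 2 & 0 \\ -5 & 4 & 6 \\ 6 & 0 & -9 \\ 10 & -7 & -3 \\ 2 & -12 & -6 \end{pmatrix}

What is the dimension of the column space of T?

3

Row reduce to echelon form.
R2 ← R2 + (5/12)·R1: [0, 29/6, 6]
R3 ← R3 − (1/2)·R1: [0, -1, -9]
R4 ← R4 − (5/6)·R1: [0, -26/3, -3]
R5 ← R5 − (1/6)·R1: [0, -37/3, -6]
R3 ← R3 + (6/29)·R2: [0, 0, -225/29]
R4 ← R4 + (52/29)·R2: [0, 0, 225/29]
R5 ← R5 + (74/29)·R2: [0, 0, 270/29]
R4 ← R4 + R3: [0, 0, 0]
R5 ← R5 + (6/5)·R3: [0, 0, 0]
Echelon form has 3 nonzero rows, so rank(T) = 3.
The column space has dimension equal to the rank: 3.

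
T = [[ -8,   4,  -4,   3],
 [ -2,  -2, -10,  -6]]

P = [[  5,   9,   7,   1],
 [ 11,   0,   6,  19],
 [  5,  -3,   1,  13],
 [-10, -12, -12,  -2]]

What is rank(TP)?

2

First compute TP:
[[-46, -96, -72,  10],
 [-22,  84,  36, -158]]
Now row reduce the product.
R2 ← R2 − (11/23)·R1: [0, 2988/23, 1620/23, -3744/23]
2 nonzero rows, so rank(TP) = 2.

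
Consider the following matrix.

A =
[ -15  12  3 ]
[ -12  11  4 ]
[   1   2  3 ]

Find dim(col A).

2

Row reduce to echelon form.
R2 ← R2 − (4/5)·R1: [0, 7/5, 8/5]
R3 ← R3 + (1/15)·R1: [0, 14/5, 16/5]
R3 ← R3 − (2)·R2: [0, 0, 0]
Echelon form has 2 nonzero rows, so rank(A) = 2.
The column space has dimension equal to the rank: 2.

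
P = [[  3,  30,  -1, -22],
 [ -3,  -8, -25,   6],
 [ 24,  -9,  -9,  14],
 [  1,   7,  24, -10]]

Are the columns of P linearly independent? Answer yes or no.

yes

Row reduce P to echelon form.
R2 ← R2 + R1: [0, 22, -26, -16]
R3 ← R3 − (8)·R1: [0, -249, -1, 190]
R4 ← R4 − (1/3)·R1: [0, -3, 73/3, -8/3]
R3 ← R3 + (249/22)·R2: [0, 0, -3248/11, 98/11]
R4 ← R4 + (3/22)·R2: [0, 0, 686/33, -160/33]
R4 ← R4 + (49/696)·R3: [0, 0, 0, -1469/348]
4 pivots among 4 columns.
Every column is a pivot column, so the columns are linearly independent.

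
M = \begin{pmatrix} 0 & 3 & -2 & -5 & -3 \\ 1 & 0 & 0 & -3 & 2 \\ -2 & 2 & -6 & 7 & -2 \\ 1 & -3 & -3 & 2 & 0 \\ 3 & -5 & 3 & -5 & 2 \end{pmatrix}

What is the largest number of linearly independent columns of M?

4

Row reduce to echelon form.
Swap R1 ↔ R2
R3 ← R3 + (2)·R1: [0, 2, -6, 1, 2]
R4 ← R4 − R1: [0, -3, -3, 5, -2]
R5 ← R5 − (3)·R1: [0, -5, 3, 4, -4]
R3 ← R3 − (2/3)·R2: [0, 0, -14/3, 13/3, 4]
R4 ← R4 + R2: [0, 0, -5, 0, -5]
R5 ← R5 + (5/3)·R2: [0, 0, -1/3, -13/3, -9]
R4 ← R4 − (15/14)·R3: [0, 0, 0, -65/14, -65/7]
R5 ← R5 − (1/14)·R3: [0, 0, 0, -65/14, -65/7]
R5 ← R5 − R4: [0, 0, 0, 0, 0]
Echelon form has 4 nonzero rows, so rank(M) = 4.
The rank gives the maximum number of linearly independent columns: 4.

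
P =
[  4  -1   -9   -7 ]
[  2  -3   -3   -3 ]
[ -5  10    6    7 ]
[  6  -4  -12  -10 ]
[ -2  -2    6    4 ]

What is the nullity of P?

2

Row reduce to echelon form.
R2 ← R2 − (1/2)·R1: [0, -5/2, 3/2, 1/2]
R3 ← R3 + (5/4)·R1: [0, 35/4, -21/4, -7/4]
R4 ← R4 − (3/2)·R1: [0, -5/2, 3/2, 1/2]
R5 ← R5 + (1/2)·R1: [0, -5/2, 3/2, 1/2]
R3 ← R3 + (7/2)·R2: [0, 0, 0, 0]
R4 ← R4 − R2: [0, 0, 0, 0]
R5 ← R5 − R2: [0, 0, 0, 0]
2 nonzero rows, so rank(P) = 2.
P has 4 columns; by rank–nullity, nullity = 4 − 2 = 2.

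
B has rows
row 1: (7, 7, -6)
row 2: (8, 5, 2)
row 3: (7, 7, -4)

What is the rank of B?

Row reduce to echelon form.
R2 ← R2 − (8/7)·R1: [0, -3, 62/7]
R3 ← R3 − R1: [0, 0, 2]
Echelon form has 3 nonzero rows, so rank(B) = 3.

3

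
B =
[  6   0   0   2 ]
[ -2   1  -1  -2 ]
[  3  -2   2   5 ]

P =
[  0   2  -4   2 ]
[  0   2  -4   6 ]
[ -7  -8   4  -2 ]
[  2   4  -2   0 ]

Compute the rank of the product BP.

3

First compute BP:
[[  4,  20, -28,  12],
 [  3,  -2,   4,   4],
 [ -4,   6,  -6, -10]]
Now row reduce the product.
R2 ← R2 − (3/4)·R1: [0, -17, 25, -5]
R3 ← R3 + R1: [0, 26, -34, 2]
R3 ← R3 + (26/17)·R2: [0, 0, 72/17, -96/17]
3 nonzero rows, so rank(BP) = 3.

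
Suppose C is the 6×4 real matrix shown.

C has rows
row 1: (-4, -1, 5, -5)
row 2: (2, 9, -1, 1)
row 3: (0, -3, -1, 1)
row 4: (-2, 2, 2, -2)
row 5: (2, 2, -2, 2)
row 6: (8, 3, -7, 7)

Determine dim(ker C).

1

Row reduce to echelon form.
R2 ← R2 + (1/2)·R1: [0, 17/2, 3/2, -3/2]
R4 ← R4 − (1/2)·R1: [0, 5/2, -1/2, 1/2]
R5 ← R5 + (1/2)·R1: [0, 3/2, 1/2, -1/2]
R6 ← R6 + (2)·R1: [0, 1, 3, -3]
R3 ← R3 + (6/17)·R2: [0, 0, -8/17, 8/17]
R4 ← R4 − (5/17)·R2: [0, 0, -16/17, 16/17]
R5 ← R5 − (3/17)·R2: [0, 0, 4/17, -4/17]
R6 ← R6 − (2/17)·R2: [0, 0, 48/17, -48/17]
R4 ← R4 − (2)·R3: [0, 0, 0, 0]
R5 ← R5 + (1/2)·R3: [0, 0, 0, 0]
R6 ← R6 + (6)·R3: [0, 0, 0, 0]
3 nonzero rows, so rank(C) = 3.
C has 4 columns; by rank–nullity, nullity = 4 − 3 = 1.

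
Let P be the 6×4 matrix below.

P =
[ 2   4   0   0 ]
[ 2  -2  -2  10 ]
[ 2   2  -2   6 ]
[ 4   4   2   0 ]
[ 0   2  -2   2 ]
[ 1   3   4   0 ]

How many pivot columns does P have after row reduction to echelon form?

4

Row reduce to echelon form.
R2 ← R2 − R1: [0, -6, -2, 10]
R3 ← R3 − R1: [0, -2, -2, 6]
R4 ← R4 − (2)·R1: [0, -4, 2, 0]
R6 ← R6 − (1/2)·R1: [0, 1, 4, 0]
R3 ← R3 − (1/3)·R2: [0, 0, -4/3, 8/3]
R4 ← R4 − (2/3)·R2: [0, 0, 10/3, -20/3]
R5 ← R5 + (1/3)·R2: [0, 0, -8/3, 16/3]
R6 ← R6 + (1/6)·R2: [0, 0, 11/3, 5/3]
R4 ← R4 + (5/2)·R3: [0, 0, 0, 0]
R5 ← R5 − (2)·R3: [0, 0, 0, 0]
R6 ← R6 + (11/4)·R3: [0, 0, 0, 9]
Swap R4 ↔ R6
Echelon form has 4 nonzero rows, so rank(P) = 4.
Each nonzero row contributes one pivot column: 4 pivot columns.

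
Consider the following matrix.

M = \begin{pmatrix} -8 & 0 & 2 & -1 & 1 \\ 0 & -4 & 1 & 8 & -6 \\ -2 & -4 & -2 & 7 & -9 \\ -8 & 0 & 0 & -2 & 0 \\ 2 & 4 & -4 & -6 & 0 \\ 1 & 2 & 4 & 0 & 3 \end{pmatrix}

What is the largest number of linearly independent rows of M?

4

Row reduce to echelon form.
R3 ← R3 − (1/4)·R1: [0, -4, -5/2, 29/4, -37/4]
R4 ← R4 − R1: [0, 0, -2, -1, -1]
R5 ← R5 + (1/4)·R1: [0, 4, -7/2, -25/4, 1/4]
R6 ← R6 + (1/8)·R1: [0, 2, 17/4, -1/8, 25/8]
R3 ← R3 − R2: [0, 0, -7/2, -3/4, -13/4]
R5 ← R5 + R2: [0, 0, -5/2, 7/4, -23/4]
R6 ← R6 + (1/2)·R2: [0, 0, 19/4, 31/8, 1/8]
R4 ← R4 − (4/7)·R3: [0, 0, 0, -4/7, 6/7]
R5 ← R5 − (5/7)·R3: [0, 0, 0, 16/7, -24/7]
R6 ← R6 + (19/14)·R3: [0, 0, 0, 20/7, -30/7]
R5 ← R5 + (4)·R4: [0, 0, 0, 0, 0]
R6 ← R6 + (5)·R4: [0, 0, 0, 0, 0]
Echelon form has 4 nonzero rows, so rank(M) = 4.
The rank gives the maximum number of linearly independent rows: 4.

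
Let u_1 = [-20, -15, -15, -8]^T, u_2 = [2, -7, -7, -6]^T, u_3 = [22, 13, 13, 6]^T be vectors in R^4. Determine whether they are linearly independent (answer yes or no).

no

Form the matrix with these vectors as rows and row reduce.
R2 ← R2 + (1/10)·R1: [0, -17/2, -17/2, -34/5]
R3 ← R3 + (11/10)·R1: [0, -7/2, -7/2, -14/5]
R3 ← R3 − (7/17)·R2: [0, 0, 0, 0]
2 nonzero rows, so the 3 vectors span a space of dimension 2.
Since 2 < 3, the vectors are linearly dependent.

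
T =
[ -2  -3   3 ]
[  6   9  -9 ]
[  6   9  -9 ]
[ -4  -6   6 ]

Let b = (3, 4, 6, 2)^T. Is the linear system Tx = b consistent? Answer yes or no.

Row reduce the augmented matrix [T | b].
R2 ← R2 + (3)·R1: [0, 0, 0, 13]
R3 ← R3 + (3)·R1: [0, 0, 0, 15]
R4 ← R4 − (2)·R1: [0, 0, 0, -4]
R3 ← R3 − (15/13)·R2: [0, 0, 0, 0]
R4 ← R4 + (4/13)·R2: [0, 0, 0, 0]
The echelon form has 2 nonzero rows; the last pivot sits in the augmented column, so rank(T) = 1 but rank([T|b]) = 2.
Since the ranks differ, the system is inconsistent.

no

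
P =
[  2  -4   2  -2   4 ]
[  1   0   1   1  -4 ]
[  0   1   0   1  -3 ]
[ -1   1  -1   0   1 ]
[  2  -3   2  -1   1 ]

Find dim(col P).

Row reduce to echelon form.
R2 ← R2 − (1/2)·R1: [0, 2, 0, 2, -6]
R4 ← R4 + (1/2)·R1: [0, -1, 0, -1, 3]
R5 ← R5 − R1: [0, 1, 0, 1, -3]
R3 ← R3 − (1/2)·R2: [0, 0, 0, 0, 0]
R4 ← R4 + (1/2)·R2: [0, 0, 0, 0, 0]
R5 ← R5 − (1/2)·R2: [0, 0, 0, 0, 0]
Echelon form has 2 nonzero rows, so rank(P) = 2.
The column space has dimension equal to the rank: 2.

2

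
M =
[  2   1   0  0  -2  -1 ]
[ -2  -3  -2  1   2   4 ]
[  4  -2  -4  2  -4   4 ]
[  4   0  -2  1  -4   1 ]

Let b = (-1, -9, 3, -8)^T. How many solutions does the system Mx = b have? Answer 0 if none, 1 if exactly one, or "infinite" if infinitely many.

Row reduce the augmented matrix [M | b].
R2 ← R2 + R1: [0, -2, -2, 1, 0, 3, -10]
R3 ← R3 − (2)·R1: [0, -4, -4, 2, 0, 6, 5]
R4 ← R4 − (2)·R1: [0, -2, -2, 1, 0, 3, -6]
R3 ← R3 − (2)·R2: [0, 0, 0, 0, 0, 0, 25]
R4 ← R4 − R2: [0, 0, 0, 0, 0, 0, 4]
R4 ← R4 − (4/25)·R3: [0, 0, 0, 0, 0, 0, 0]
The echelon form has 3 nonzero rows; the last pivot sits in the augmented column, so rank(M) = 2 but rank([M|b]) = 3.
Since the ranks differ, the system is inconsistent.
It has no solutions.

0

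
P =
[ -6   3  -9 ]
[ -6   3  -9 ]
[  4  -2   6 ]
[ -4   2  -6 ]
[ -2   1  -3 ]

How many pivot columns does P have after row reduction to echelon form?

1

Row reduce to echelon form.
R2 ← R2 − R1: [0, 0, 0]
R3 ← R3 + (2/3)·R1: [0, 0, 0]
R4 ← R4 − (2/3)·R1: [0, 0, 0]
R5 ← R5 − (1/3)·R1: [0, 0, 0]
Echelon form has 1 nonzero row, so rank(P) = 1.
Each nonzero row contributes one pivot column: 1 pivot columns.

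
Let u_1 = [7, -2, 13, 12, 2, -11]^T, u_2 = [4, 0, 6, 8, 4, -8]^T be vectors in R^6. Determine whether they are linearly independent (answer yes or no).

yes

Form the matrix with these vectors as rows and row reduce.
R2 ← R2 − (4/7)·R1: [0, 8/7, -10/7, 8/7, 20/7, -12/7]
2 nonzero rows, so the 2 vectors span a space of dimension 2.
Since 2 = 2, the vectors are linearly independent.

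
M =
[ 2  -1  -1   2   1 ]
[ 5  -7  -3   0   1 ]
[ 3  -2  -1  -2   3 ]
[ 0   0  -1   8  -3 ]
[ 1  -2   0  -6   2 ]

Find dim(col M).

Row reduce to echelon form.
R2 ← R2 − (5/2)·R1: [0, -9/2, -1/2, -5, -3/2]
R3 ← R3 − (3/2)·R1: [0, -1/2, 1/2, -5, 3/2]
R5 ← R5 − (1/2)·R1: [0, -3/2, 1/2, -7, 3/2]
R3 ← R3 − (1/9)·R2: [0, 0, 5/9, -40/9, 5/3]
R5 ← R5 − (1/3)·R2: [0, 0, 2/3, -16/3, 2]
R4 ← R4 + (9/5)·R3: [0, 0, 0, 0, 0]
R5 ← R5 − (6/5)·R3: [0, 0, 0, 0, 0]
Echelon form has 3 nonzero rows, so rank(M) = 3.
The column space has dimension equal to the rank: 3.

3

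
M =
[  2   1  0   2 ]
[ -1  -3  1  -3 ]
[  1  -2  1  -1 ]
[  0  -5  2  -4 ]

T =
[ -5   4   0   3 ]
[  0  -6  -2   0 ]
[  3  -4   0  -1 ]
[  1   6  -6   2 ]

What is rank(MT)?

First compute MT:
[[ -8,  14, -14,  10],
 [  5,  -8,  24, -10],
 [ -3,   6,  10,   0],
 [  2,  -2,  34, -10]]
Now row reduce the product.
R2 ← R2 + (5/8)·R1: [0, 3/4, 61/4, -15/4]
R3 ← R3 − (3/8)·R1: [0, 3/4, 61/4, -15/4]
R4 ← R4 + (1/4)·R1: [0, 3/2, 61/2, -15/2]
R3 ← R3 − R2: [0, 0, 0, 0]
R4 ← R4 − (2)·R2: [0, 0, 0, 0]
2 nonzero rows, so rank(MT) = 2.

2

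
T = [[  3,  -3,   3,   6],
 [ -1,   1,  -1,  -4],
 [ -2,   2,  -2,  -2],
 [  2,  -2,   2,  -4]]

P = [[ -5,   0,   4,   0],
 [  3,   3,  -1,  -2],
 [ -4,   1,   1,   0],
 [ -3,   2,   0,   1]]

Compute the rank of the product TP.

First compute TP:
[[-54,   6,  18,  12],
 [ 24,  -6,  -6,  -6],
 [ 30,   0, -12,  -6],
 [-12, -12,  12,   0]]
Now row reduce the product.
R2 ← R2 + (4/9)·R1: [0, -10/3, 2, -2/3]
R3 ← R3 + (5/9)·R1: [0, 10/3, -2, 2/3]
R4 ← R4 − (2/9)·R1: [0, -40/3, 8, -8/3]
R3 ← R3 + R2: [0, 0, 0, 0]
R4 ← R4 − (4)·R2: [0, 0, 0, 0]
2 nonzero rows, so rank(TP) = 2.

2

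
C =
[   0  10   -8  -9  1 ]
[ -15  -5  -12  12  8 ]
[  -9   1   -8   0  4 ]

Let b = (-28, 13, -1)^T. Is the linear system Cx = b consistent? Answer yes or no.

Row reduce the augmented matrix [C | b].
Swap R1 ↔ R2
R3 ← R3 − (3/5)·R1: [0, 4, -4/5, -36/5, -4/5, -44/5]
R3 ← R3 − (2/5)·R2: [0, 0, 12/5, -18/5, -6/5, 12/5]
The echelon form has 3 nonzero rows, and every pivot lies in the first 5 columns, so rank(C) = rank([C|b]) = 3.
The system is consistent.

yes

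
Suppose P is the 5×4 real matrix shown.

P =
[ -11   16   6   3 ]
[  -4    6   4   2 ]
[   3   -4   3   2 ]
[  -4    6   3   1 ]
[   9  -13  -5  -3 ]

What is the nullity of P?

1

Row reduce to echelon form.
R2 ← R2 − (4/11)·R1: [0, 2/11, 20/11, 10/11]
R3 ← R3 + (3/11)·R1: [0, 4/11, 51/11, 31/11]
R4 ← R4 − (4/11)·R1: [0, 2/11, 9/11, -1/11]
R5 ← R5 + (9/11)·R1: [0, 1/11, -1/11, -6/11]
R3 ← R3 − (2)·R2: [0, 0, 1, 1]
R4 ← R4 − R2: [0, 0, -1, -1]
R5 ← R5 − (1/2)·R2: [0, 0, -1, -1]
R4 ← R4 + R3: [0, 0, 0, 0]
R5 ← R5 + R3: [0, 0, 0, 0]
3 nonzero rows, so rank(P) = 3.
P has 4 columns; by rank–nullity, nullity = 4 − 3 = 1.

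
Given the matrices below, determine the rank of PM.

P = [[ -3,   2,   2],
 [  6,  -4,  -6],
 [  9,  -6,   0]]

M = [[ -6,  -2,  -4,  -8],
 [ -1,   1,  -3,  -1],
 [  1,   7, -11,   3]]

2

First compute PM:
[[ 18,  22, -16,  28],
 [-38, -58,  54, -62],
 [-48, -24, -18, -66]]
Now row reduce the product.
R2 ← R2 + (19/9)·R1: [0, -104/9, 182/9, -26/9]
R3 ← R3 + (8/3)·R1: [0, 104/3, -182/3, 26/3]
R3 ← R3 + (3)·R2: [0, 0, 0, 0]
2 nonzero rows, so rank(PM) = 2.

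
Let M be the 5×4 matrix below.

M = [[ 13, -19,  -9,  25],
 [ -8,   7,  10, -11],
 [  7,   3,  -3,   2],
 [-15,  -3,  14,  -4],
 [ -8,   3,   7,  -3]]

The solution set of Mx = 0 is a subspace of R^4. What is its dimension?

Row reduce to echelon form.
R2 ← R2 + (8/13)·R1: [0, -61/13, 58/13, 57/13]
R3 ← R3 − (7/13)·R1: [0, 172/13, 24/13, -149/13]
R4 ← R4 + (15/13)·R1: [0, -324/13, 47/13, 323/13]
R5 ← R5 + (8/13)·R1: [0, -113/13, 19/13, 161/13]
R3 ← R3 + (172/61)·R2: [0, 0, 880/61, 55/61]
R4 ← R4 − (324/61)·R2: [0, 0, -1225/61, 95/61]
R5 ← R5 − (113/61)·R2: [0, 0, -415/61, 260/61]
R4 ← R4 + (245/176)·R3: [0, 0, 0, 45/16]
R5 ← R5 + (83/176)·R3: [0, 0, 0, 75/16]
R5 ← R5 − (5/3)·R4: [0, 0, 0, 0]
4 nonzero rows, so rank(M) = 4.
M has 4 columns; by rank–nullity, nullity = 4 − 4 = 0.

0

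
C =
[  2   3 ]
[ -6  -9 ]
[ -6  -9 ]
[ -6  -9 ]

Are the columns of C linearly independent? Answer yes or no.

no

Row reduce C to echelon form.
R2 ← R2 + (3)·R1: [0, 0]
R3 ← R3 + (3)·R1: [0, 0]
R4 ← R4 + (3)·R1: [0, 0]
1 pivot among 2 columns.
Only 1 < 2 pivot columns, so the columns are linearly dependent.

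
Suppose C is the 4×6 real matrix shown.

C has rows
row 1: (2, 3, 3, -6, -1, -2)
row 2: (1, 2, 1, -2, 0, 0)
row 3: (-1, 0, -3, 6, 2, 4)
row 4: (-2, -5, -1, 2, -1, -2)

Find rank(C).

Row reduce to echelon form.
R2 ← R2 − (1/2)·R1: [0, 1/2, -1/2, 1, 1/2, 1]
R3 ← R3 + (1/2)·R1: [0, 3/2, -3/2, 3, 3/2, 3]
R4 ← R4 + R1: [0, -2, 2, -4, -2, -4]
R3 ← R3 − (3)·R2: [0, 0, 0, 0, 0, 0]
R4 ← R4 + (4)·R2: [0, 0, 0, 0, 0, 0]
Echelon form has 2 nonzero rows, so rank(C) = 2.

2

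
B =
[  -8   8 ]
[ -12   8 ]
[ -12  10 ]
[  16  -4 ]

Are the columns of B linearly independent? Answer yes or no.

yes

Row reduce B to echelon form.
R2 ← R2 − (3/2)·R1: [0, -4]
R3 ← R3 − (3/2)·R1: [0, -2]
R4 ← R4 + (2)·R1: [0, 12]
R3 ← R3 − (1/2)·R2: [0, 0]
R4 ← R4 + (3)·R2: [0, 0]
2 pivots among 2 columns.
Every column is a pivot column, so the columns are linearly independent.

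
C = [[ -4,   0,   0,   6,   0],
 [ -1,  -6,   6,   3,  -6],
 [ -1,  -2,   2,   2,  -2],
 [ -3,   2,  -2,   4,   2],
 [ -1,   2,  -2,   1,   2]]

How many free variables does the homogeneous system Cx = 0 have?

3

Row reduce to echelon form.
R2 ← R2 − (1/4)·R1: [0, -6, 6, 3/2, -6]
R3 ← R3 − (1/4)·R1: [0, -2, 2, 1/2, -2]
R4 ← R4 − (3/4)·R1: [0, 2, -2, -1/2, 2]
R5 ← R5 − (1/4)·R1: [0, 2, -2, -1/2, 2]
R3 ← R3 − (1/3)·R2: [0, 0, 0, 0, 0]
R4 ← R4 + (1/3)·R2: [0, 0, 0, 0, 0]
R5 ← R5 + (1/3)·R2: [0, 0, 0, 0, 0]
2 nonzero rows, so rank(C) = 2.
C has 5 columns; by rank–nullity, nullity = 5 − 2 = 3.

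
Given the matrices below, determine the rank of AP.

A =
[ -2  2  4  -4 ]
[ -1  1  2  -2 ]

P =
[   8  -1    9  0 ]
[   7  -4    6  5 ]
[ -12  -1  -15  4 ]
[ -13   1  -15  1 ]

First compute AP:
[[  2, -14,  -6,  22],
 [  1,  -7,  -3,  11]]
Now row reduce the product.
R2 ← R2 − (1/2)·R1: [0, 0, 0, 0]
1 nonzero row, so rank(AP) = 1.

1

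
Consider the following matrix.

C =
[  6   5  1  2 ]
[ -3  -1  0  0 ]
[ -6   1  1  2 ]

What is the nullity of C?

2

Row reduce to echelon form.
R2 ← R2 + (1/2)·R1: [0, 3/2, 1/2, 1]
R3 ← R3 + R1: [0, 6, 2, 4]
R3 ← R3 − (4)·R2: [0, 0, 0, 0]
2 nonzero rows, so rank(C) = 2.
C has 4 columns; by rank–nullity, nullity = 4 − 2 = 2.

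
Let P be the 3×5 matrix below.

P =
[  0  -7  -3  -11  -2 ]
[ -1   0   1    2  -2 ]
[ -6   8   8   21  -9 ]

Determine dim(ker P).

2

Row reduce to echelon form.
Swap R1 ↔ R2
R3 ← R3 − (6)·R1: [0, 8, 2, 9, 3]
R3 ← R3 + (8/7)·R2: [0, 0, -10/7, -25/7, 5/7]
3 nonzero rows, so rank(P) = 3.
P has 5 columns; by rank–nullity, nullity = 5 − 3 = 2.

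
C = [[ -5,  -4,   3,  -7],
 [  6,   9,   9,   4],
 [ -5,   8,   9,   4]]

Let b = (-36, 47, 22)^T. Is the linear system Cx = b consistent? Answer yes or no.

yes

Row reduce the augmented matrix [C | b].
R2 ← R2 + (6/5)·R1: [0, 21/5, 63/5, -22/5, 19/5]
R3 ← R3 − R1: [0, 12, 6, 11, 58]
R3 ← R3 − (20/7)·R2: [0, 0, -30, 165/7, 330/7]
The echelon form has 3 nonzero rows, and every pivot lies in the first 4 columns, so rank(C) = rank([C|b]) = 3.
The system is consistent.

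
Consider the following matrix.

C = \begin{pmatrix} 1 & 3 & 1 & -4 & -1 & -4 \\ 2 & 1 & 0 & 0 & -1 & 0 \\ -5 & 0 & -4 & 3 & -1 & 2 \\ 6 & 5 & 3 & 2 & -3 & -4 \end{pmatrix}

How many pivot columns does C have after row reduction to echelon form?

4

Row reduce to echelon form.
R2 ← R2 − (2)·R1: [0, -5, -2, 8, 1, 8]
R3 ← R3 + (5)·R1: [0, 15, 1, -17, -6, -18]
R4 ← R4 − (6)·R1: [0, -13, -3, 26, 3, 20]
R3 ← R3 + (3)·R2: [0, 0, -5, 7, -3, 6]
R4 ← R4 − (13/5)·R2: [0, 0, 11/5, 26/5, 2/5, -4/5]
R4 ← R4 + (11/25)·R3: [0, 0, 0, 207/25, -23/25, 46/25]
Echelon form has 4 nonzero rows, so rank(C) = 4.
Each nonzero row contributes one pivot column: 4 pivot columns.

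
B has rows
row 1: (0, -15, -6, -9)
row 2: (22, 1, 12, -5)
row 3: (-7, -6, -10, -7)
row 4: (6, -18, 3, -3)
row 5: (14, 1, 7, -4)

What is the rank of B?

3

Row reduce to echelon form.
Swap R1 ↔ R2
R3 ← R3 + (7/22)·R1: [0, -125/22, -68/11, -189/22]
R4 ← R4 − (3/11)·R1: [0, -201/11, -3/11, -18/11]
R5 ← R5 − (7/11)·R1: [0, 4/11, -7/11, -9/11]
R3 ← R3 − (25/66)·R2: [0, 0, -43/11, -57/11]
R4 ← R4 − (67/55)·R2: [0, 0, 387/55, 513/55]
R5 ← R5 + (4/165)·R2: [0, 0, -43/55, -57/55]
R4 ← R4 + (9/5)·R3: [0, 0, 0, 0]
R5 ← R5 − (1/5)·R3: [0, 0, 0, 0]
Echelon form has 3 nonzero rows, so rank(B) = 3.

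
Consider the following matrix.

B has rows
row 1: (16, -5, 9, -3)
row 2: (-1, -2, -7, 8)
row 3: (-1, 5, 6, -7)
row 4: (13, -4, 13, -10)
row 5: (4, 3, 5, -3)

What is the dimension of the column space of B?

3

Row reduce to echelon form.
R2 ← R2 + (1/16)·R1: [0, -37/16, -103/16, 125/16]
R3 ← R3 + (1/16)·R1: [0, 75/16, 105/16, -115/16]
R4 ← R4 − (13/16)·R1: [0, 1/16, 91/16, -121/16]
R5 ← R5 − (1/4)·R1: [0, 17/4, 11/4, -9/4]
R3 ← R3 + (75/37)·R2: [0, 0, -240/37, 320/37]
R4 ← R4 + (1/37)·R2: [0, 0, 204/37, -272/37]
R5 ← R5 + (68/37)·R2: [0, 0, -336/37, 448/37]
R4 ← R4 + (17/20)·R3: [0, 0, 0, 0]
R5 ← R5 − (7/5)·R3: [0, 0, 0, 0]
Echelon form has 3 nonzero rows, so rank(B) = 3.
The column space has dimension equal to the rank: 3.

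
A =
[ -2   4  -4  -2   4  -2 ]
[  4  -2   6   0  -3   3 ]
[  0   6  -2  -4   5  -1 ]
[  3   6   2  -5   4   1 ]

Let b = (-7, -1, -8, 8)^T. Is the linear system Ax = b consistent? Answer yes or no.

no

Row reduce the augmented matrix [A | b].
R2 ← R2 + (2)·R1: [0, 6, -2, -4, 5, -1, -15]
R4 ← R4 + (3/2)·R1: [0, 12, -4, -8, 10, -2, -5/2]
R3 ← R3 − R2: [0, 0, 0, 0, 0, 0, 7]
R4 ← R4 − (2)·R2: [0, 0, 0, 0, 0, 0, 55/2]
R4 ← R4 − (55/14)·R3: [0, 0, 0, 0, 0, 0, 0]
The echelon form has 3 nonzero rows; the last pivot sits in the augmented column, so rank(A) = 2 but rank([A|b]) = 3.
Since the ranks differ, the system is inconsistent.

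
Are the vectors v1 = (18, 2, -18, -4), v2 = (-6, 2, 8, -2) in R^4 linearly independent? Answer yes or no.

yes

Form the matrix with these vectors as rows and row reduce.
R2 ← R2 + (1/3)·R1: [0, 8/3, 2, -10/3]
2 nonzero rows, so the 2 vectors span a space of dimension 2.
Since 2 = 2, the vectors are linearly independent.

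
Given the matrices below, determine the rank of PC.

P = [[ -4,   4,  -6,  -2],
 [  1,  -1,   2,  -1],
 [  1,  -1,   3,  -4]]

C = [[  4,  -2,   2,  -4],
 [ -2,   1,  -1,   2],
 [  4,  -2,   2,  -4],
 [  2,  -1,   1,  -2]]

1

First compute PC:
[[-52,  26, -26,  52],
 [ 12,  -6,   6, -12],
 [ 10,  -5,   5, -10]]
Now row reduce the product.
R2 ← R2 + (3/13)·R1: [0, 0, 0, 0]
R3 ← R3 + (5/26)·R1: [0, 0, 0, 0]
1 nonzero row, so rank(PC) = 1.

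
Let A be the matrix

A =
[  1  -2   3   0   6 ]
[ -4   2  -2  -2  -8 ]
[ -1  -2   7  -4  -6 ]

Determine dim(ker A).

2

Row reduce to echelon form.
R2 ← R2 + (4)·R1: [0, -6, 10, -2, 16]
R3 ← R3 + R1: [0, -4, 10, -4, 0]
R3 ← R3 − (2/3)·R2: [0, 0, 10/3, -8/3, -32/3]
3 nonzero rows, so rank(A) = 3.
A has 5 columns; by rank–nullity, nullity = 5 − 3 = 2.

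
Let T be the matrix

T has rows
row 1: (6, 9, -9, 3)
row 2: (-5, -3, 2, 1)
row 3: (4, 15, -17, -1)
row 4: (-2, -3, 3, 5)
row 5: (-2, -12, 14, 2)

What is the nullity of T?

Row reduce to echelon form.
R2 ← R2 + (5/6)·R1: [0, 9/2, -11/2, 7/2]
R3 ← R3 − (2/3)·R1: [0, 9, -11, -3]
R4 ← R4 + (1/3)·R1: [0, 0, 0, 6]
R5 ← R5 + (1/3)·R1: [0, -9, 11, 3]
R3 ← R3 − (2)·R2: [0, 0, 0, -10]
R5 ← R5 + (2)·R2: [0, 0, 0, 10]
R4 ← R4 + (3/5)·R3: [0, 0, 0, 0]
R5 ← R5 + R3: [0, 0, 0, 0]
3 nonzero rows, so rank(T) = 3.
T has 4 columns; by rank–nullity, nullity = 4 − 3 = 1.

1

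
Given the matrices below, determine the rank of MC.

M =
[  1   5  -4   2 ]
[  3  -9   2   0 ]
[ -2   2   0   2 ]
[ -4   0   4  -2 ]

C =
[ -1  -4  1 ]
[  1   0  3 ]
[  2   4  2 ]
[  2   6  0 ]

First compute MC:
[[  0,  -8,   8],
 [ -8,  -4, -20],
 [  8,  20,   4],
 [  8,  20,   4]]
Now row reduce the product.
Swap R1 ↔ R2
R3 ← R3 + R1: [0, 16, -16]
R4 ← R4 + R1: [0, 16, -16]
R3 ← R3 + (2)·R2: [0, 0, 0]
R4 ← R4 + (2)·R2: [0, 0, 0]
2 nonzero rows, so rank(MC) = 2.

2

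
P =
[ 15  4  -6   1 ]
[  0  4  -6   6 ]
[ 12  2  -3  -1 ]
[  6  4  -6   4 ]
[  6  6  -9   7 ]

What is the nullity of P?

Row reduce to echelon form.
R3 ← R3 − (4/5)·R1: [0, -6/5, 9/5, -9/5]
R4 ← R4 − (2/5)·R1: [0, 12/5, -18/5, 18/5]
R5 ← R5 − (2/5)·R1: [0, 22/5, -33/5, 33/5]
R3 ← R3 + (3/10)·R2: [0, 0, 0, 0]
R4 ← R4 − (3/5)·R2: [0, 0, 0, 0]
R5 ← R5 − (11/10)·R2: [0, 0, 0, 0]
2 nonzero rows, so rank(P) = 2.
P has 4 columns; by rank–nullity, nullity = 4 − 2 = 2.

2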